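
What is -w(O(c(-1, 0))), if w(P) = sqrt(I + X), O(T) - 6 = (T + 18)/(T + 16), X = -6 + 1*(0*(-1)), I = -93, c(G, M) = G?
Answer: -3*I*sqrt(11) ≈ -9.9499*I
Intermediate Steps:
X = -6 (X = -6 + 1*0 = -6 + 0 = -6)
O(T) = 6 + (18 + T)/(16 + T) (O(T) = 6 + (T + 18)/(T + 16) = 6 + (18 + T)/(16 + T))
w(P) = 3*I*sqrt(11) (w(P) = sqrt(-93 - 6) = sqrt(-99) = 3*I*sqrt(11))
-w(O(c(-1, 0))) = -3*I*sqrt(11)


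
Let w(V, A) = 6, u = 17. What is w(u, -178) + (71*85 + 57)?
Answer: 6098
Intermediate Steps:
w(u, -178) + (71*85 + 57) = 6 + (71*85 + 57) = 6 + (6035 + 57) = 6 + 6092 = 6098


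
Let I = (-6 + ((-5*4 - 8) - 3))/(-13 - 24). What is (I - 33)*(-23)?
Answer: 736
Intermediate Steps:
I = 1 (I = (-6 + ((-20 - 8) - 3))/(-37) = (-6 + (-28 - 3))*(-1/37) = (-6 - 31)*(-1/37) = -37*(-1/37) = 1)
(I - 33)*(-23) = (1 - 33)*(-23) = -32*(-23) = 736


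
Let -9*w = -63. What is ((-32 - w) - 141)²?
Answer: 32400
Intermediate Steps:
w = 7 (w = -⅑*(-63) = 7)
((-32 - w) - 141)² = ((-32 - 1*7) - 141)² = ((-32 - 7) - 141)² = (-39 - 141)² = (-180)² = 32400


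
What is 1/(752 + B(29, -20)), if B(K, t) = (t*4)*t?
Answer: 1/2352 ≈ 0.00042517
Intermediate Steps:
B(K, t) = 4*t² (B(K, t) = (4*t)*t = 4*t²)
1/(752 + B(29, -20)) = 1/(752 + 4*(-20)²) = 1/(752 + 4*400) = 1/(752 + 1600) = 1/2352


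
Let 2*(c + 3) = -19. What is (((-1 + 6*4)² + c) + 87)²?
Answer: 1456849/4 ≈ 3.6421e+5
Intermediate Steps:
c = -25/2 (c = -3 + (½)*(-19) = -3 - 19/2 = -25/2 ≈ -12.500)
(((-1 + 6*4)² + c) + 87)² = (((-1 + 6*4)² - 25/2) + 87)² = (((-1 + 24)² - 25/2) + 87)² = ((23² - 25/2) + 87)² = ((529 - 25/2) + 87)² = (1033/2 + 87)² = (1207/2)² = 1456849/4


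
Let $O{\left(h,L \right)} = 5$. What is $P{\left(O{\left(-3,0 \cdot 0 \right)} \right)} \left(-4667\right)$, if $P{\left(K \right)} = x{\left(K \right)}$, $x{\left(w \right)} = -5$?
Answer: $23335$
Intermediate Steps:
$P{\left(K \right)} = -5$
$P{\left(O{\left(-3,0 \cdot 0 \right)} \right)} \left(-4667\right) = \left(-5\right) \left(-4667\right) = 23335$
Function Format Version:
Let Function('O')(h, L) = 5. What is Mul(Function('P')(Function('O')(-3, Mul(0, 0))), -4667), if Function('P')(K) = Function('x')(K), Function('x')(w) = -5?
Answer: 23335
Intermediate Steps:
Function('P')(K) = -5
Mul(Function('P')(Function('O')(-3, Mul(0, 0))), -4667) = Mul(-5, -4667) = 23335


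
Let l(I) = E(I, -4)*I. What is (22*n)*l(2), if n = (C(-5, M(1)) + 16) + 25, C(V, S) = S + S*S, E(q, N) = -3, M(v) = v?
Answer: -5676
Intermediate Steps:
C(V, S) = S + S²
l(I) = -3*I
n = 43 (n = (1*(1 + 1) + 16) + 25 = (1*2 + 16) + 25 = (2 + 16) + 25 = 18 + 25 = 43)
(22*n)*l(2) = (22*43)*(-3*2) = 946*(-6) = -5676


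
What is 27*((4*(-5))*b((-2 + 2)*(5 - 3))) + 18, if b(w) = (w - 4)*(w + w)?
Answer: 18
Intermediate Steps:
b(w) = 2*w*(-4 + w) (b(w) = (-4 + w)*(2*w) = 2*w*(-4 + w))
27*((4*(-5))*b((-2 + 2)*(5 - 3))) + 18 = 27*((4*(-5))*(2*((-2 + 2)*(5 - 3))*(-4 + (-2 + 2)*(5 - 3)))) + 18 = 27*(-40*0*2*(-4 + 0*2)) + 18 = 27*(-40*0*(-4 + 0)) + 18 = 27*(-40*0*(-4)) + 18 = 27*(-20*0) + 18 = 27*0 + 18 = 0 + 18 = 18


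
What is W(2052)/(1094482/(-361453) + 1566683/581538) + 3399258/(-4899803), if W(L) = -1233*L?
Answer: 2605847190859880704900086/343969124774525351 ≈ 7.5758e+6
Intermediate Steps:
W(2052)/(1094482/(-361453) + 1566683/581538) + 3399258/(-4899803) = (-1233*2052)/(1094482/(-361453) + 1566683/581538) + 3399258/(-4899803) = -2530116/(1094482*(-1/361453) + 1566683*(1/581538)) + 3399258*(-1/4899803) = -2530116/(-1094482/361453 + 1566683/581538) - 3399258/4899803 = -2530116/(-70200602917/210198654714) - 3399258/4899803 = -2530116*(-210198654714/70200602917) - 3399258/4899803 = 531826979470366824/70200602917 - 3399258/4899803 = 2605847190859880704900086/343969124774525351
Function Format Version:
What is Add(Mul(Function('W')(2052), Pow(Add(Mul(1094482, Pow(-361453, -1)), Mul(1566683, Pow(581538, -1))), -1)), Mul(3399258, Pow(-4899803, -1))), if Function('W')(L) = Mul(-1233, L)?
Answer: Rational(2605847190859880704900086, 343969124774525351) ≈ 7.5758e+6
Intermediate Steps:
Add(Mul(Function('W')(2052), Pow(Add(Mul(1094482, Pow(-361453, -1)), Mul(1566683, Pow(581538, -1))), -1)), Mul(3399258, Pow(-4899803, -1))) = Add(Mul(Mul(-1233, 2052), Pow(Add(Mul(1094482, Pow(-361453, -1)), Mul(1566683, Pow(581538, -1))), -1)), Mul(3399258, Pow(-4899803, -1))) = Add(Mul(-2530116, Pow(Add(Mul(1094482, Rational(-1, 361453)), Mul(1566683, Rational(1, 581538))), -1)), Mul(3399258, Rational(-1, 4899803))) = Add(Mul(-2530116, Pow(Add(Rational(-1094482, 361453), Rational(1566683, 581538)), -1)), Rational(-3399258, 4899803)) = Add(Mul(-2530116, Pow(Rational(-70200602917, 210198654714), -1)), Rational(-3399258, 4899803)) = Add(Mul(-2530116, Rational(-210198654714, 70200602917)), Rational(-3399258, 4899803)) = Add(Rational(531826979470366824, 70200602917), Rational(-3399258, 4899803)) = Rational(2605847190859880704900086, 343969124774525351)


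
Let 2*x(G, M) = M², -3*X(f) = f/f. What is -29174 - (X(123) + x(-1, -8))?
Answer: -87617/3 ≈ -29206.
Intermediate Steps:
X(f) = -⅓ (X(f) = -f/(3*f) = -⅓*1 = -⅓)
x(G, M) = M²/2
-29174 - (X(123) + x(-1, -8)) = -29174 - (-⅓ + (½)*(-8)²) = -29174 - (-⅓ + (½)*64) = -29174 - (-⅓ + 32) = -29174 - 1*95/3 = -29174 - 95/3 = -87617/3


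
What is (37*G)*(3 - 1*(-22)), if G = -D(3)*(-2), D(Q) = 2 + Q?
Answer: 9250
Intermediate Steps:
G = 10 (G = -(2 + 3)*(-2) = -1*5*(-2) = -5*(-2) = 10)
(37*G)*(3 - 1*(-22)) = (37*10)*(3 - 1*(-22)) = 370*(3 + 22) = 370*25 = 9250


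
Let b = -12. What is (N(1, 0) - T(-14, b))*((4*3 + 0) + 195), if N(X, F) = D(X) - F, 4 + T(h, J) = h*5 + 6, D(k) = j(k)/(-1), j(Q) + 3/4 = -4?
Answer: 60237/4 ≈ 15059.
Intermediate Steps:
j(Q) = -19/4 (j(Q) = -¾ - 4 = -19/4)
D(k) = 19/4 (D(k) = -19/4/(-1) = -19/4*(-1) = 19/4)
T(h, J) = 2 + 5*h (T(h, J) = -4 + (h*5 + 6) = -4 + (5*h + 6) = -4 + (6 + 5*h) = 2 + 5*h)
N(X, F) = 19/4 - F
(N(1, 0) - T(-14, b))*((4*3 + 0) + 195) = ((19/4 - 1*0) - (2 + 5*(-14)))*((4*3 + 0) + 195) = ((19/4 + 0) - (2 - 70))*((12 + 0) + 195) = (19/4 - 1*(-68))*(12 + 195) = (19/4 + 68)*207 = (291/4)*207 = 60237/4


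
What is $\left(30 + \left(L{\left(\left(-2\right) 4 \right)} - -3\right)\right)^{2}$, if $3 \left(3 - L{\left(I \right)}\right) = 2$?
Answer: $\frac{11236}{9} \approx 1248.4$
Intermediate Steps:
$L{\left(I \right)} = \frac{7}{3}$ ($L{\left(I \right)} = 3 - \frac{2}{3} = \frac{7}{3}$)
$\left(30 + \left(L{\left(\left(-2\right) 4 \right)} - -3\right)\right)^{2} = \left(30 + \left(\frac{7}{3} - -3\right)\right)^{2} = \left(30 + \left(\frac{7}{3} + 3\right)\right)^{2} = \left(30 + \frac{16}{3}\right)^{2} = \left(\frac{106}{3}\right)^{2} = \frac{11236}{9}$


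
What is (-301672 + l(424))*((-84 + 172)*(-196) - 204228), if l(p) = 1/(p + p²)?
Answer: 177054735857543/2650 ≈ 6.6813e+10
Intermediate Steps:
(-301672 + l(424))*((-84 + 172)*(-196) - 204228) = (-301672 + 1/(424*(1 + 424)))*((-84 + 172)*(-196) - 204228) = (-301672 + (1/424)/425)*(88*(-196) - 204228) = (-301672 + (1/424)*(1/425))*(-17248 - 204228) = (-301672 + 1/180200)*(-221476) = -54361294399/180200*(-221476) = 177054735857543/2650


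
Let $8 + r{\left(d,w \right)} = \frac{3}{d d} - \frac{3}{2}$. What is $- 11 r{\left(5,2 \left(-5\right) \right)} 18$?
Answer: $\frac{46431}{25} \approx 1857.2$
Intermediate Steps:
$r{\left(d,w \right)} = - \frac{19}{2} + \frac{3}{d^{2}}$ ($r{\left(d,w \right)} = -8 + \left(\frac{3}{d d} - \frac{3}{2}\right) = -8 + \left(\frac{3}{d^{2}} - \frac{3}{2}\right) = -8 - \left(\frac{3}{2} - \frac{3}{d^{2}}\right) = - \frac{19}{2} + \frac{3}{d^{2}}$)
$- 11 r{\left(5,2 \left(-5\right) \right)} 18 = - 11 \left(- \frac{19}{2} + \frac{3}{25}\right) 18 = \left(-11\right) \left(- \frac{469}{50}\right) 18 = \frac{5159}{50} \cdot 18 = \frac{46431}{25}$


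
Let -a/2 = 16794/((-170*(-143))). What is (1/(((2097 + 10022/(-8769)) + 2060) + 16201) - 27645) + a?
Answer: -2399462965101165/86791211936 ≈ -27646.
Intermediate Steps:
a = -16794/12155 (a = -33588/((-170*(-143))) = -33588/24310 = -2*8397/12155 = -16794/12155 ≈ -1.3817)
(1/(((2097 + 10022/(-8769)) + 2060) + 16201) - 27645) + a = (1/(((2097 + 10022/(-8769)) + 2060) + 16201) - 27645) - 16794/12155 = (1/(((2097 + 10022*(-1/8769)) + 2060) + 16201) - 27645) - 16794/12155 = (1/(((2097 - 10022/8769) + 2060) + 16201) - 27645) - 16794/12155 = (1/((18378571/8769 + 2060) + 16201) - 27645) - 16794/12155 = (1/(36442711/8769 + 16201) - 27645) - 16794/12155 = (1/(178509280/8769) - 27645) - 16794/12155 = (8769/178509280 - 27645) - 16794/12155 = -4934889036831/178509280 - 16794/12155 = -2399462965101165/86791211936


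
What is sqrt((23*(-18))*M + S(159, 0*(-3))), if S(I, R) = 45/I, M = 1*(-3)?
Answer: sqrt(3489573)/53 ≈ 35.246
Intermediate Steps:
M = -3
sqrt((23*(-18))*M + S(159, 0*(-3))) = sqrt((23*(-18))*(-3) + 45/159) = sqrt(-414*(-3) + 45*(1/159)) = sqrt(1242 + 15/53) = sqrt(65841/53) = sqrt(3489573)/53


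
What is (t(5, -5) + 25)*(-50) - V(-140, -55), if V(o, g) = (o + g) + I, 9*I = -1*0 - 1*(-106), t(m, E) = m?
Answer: -11851/9 ≈ -1316.8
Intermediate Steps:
I = 106/9 (I = (-1*0 - 1*(-106))/9 = (0 + 106)/9 = (⅑)*106 = 106/9 ≈ 11.778)
V(o, g) = 106/9 + g + o (V(o, g) = (o + g) + 106/9 = (g + o) + 106/9 = 106/9 + g + o)
(t(5, -5) + 25)*(-50) - V(-140, -55) = (5 + 25)*(-50) - (106/9 - 55 - 140) = 30*(-50) - 1*(-1649/9) = -1500 + 1649/9 = -11851/9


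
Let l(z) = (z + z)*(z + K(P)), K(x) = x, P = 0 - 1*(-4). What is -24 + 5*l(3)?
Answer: 186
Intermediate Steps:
P = 4 (P = 0 + 4 = 4)
l(z) = 2*z*(4 + z) (l(z) = (z + z)*(z + 4) = (2*z)*(4 + z) = 2*z*(4 + z))
-24 + 5*l(3) = -24 + 5*(2*3*(4 + 3)) = -24 + 5*(2*3*7) = -24 + 5*42 = -24 + 210 = 186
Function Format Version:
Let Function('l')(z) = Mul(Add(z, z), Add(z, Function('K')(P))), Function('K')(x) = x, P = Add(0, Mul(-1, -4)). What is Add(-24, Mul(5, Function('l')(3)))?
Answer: 186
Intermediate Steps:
P = 4 (P = Add(0, 4) = 4)
Function('l')(z) = Mul(2, z, Add(4, z)) (Function('l')(z) = Mul(Add(z, z), Add(z, 4)) = Mul(Mul(2, z), Add(4, z)) = Mul(2, z, Add(4, z)))
Add(-24, Mul(5, Function('l')(3))) = Add(-24, Mul(5, Mul(2, 3, Add(4, 3)))) = Add(-24, Mul(5, Mul(2, 3, 7))) = Add(-24, Mul(5, 42)) = Add(-24, 210) = 186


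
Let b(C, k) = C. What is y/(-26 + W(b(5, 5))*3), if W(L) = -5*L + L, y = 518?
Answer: -259/43 ≈ -6.0233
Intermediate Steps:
W(L) = -4*L
y/(-26 + W(b(5, 5))*3) = 518/(-26 - 4*5*3) = 518/(-26 - 20*3) = 518/(-26 - 60) = 518/(-86) = -1/86*518 = -259/43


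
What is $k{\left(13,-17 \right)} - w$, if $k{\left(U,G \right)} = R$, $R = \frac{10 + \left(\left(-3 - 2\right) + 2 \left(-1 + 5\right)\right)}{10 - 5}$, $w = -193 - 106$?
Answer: $\frac{1508}{5} \approx 301.6$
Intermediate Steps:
$w = -299$
$R = \frac{13}{5}$ ($R = \frac{10 + \left(-5 + 2 \cdot 4\right)}{5} = \left(10 + \left(-5 + 8\right)\right) \frac{1}{5} = \left(10 + 3\right) \frac{1}{5} = 13 \cdot \frac{1}{5} = \frac{13}{5} \approx 2.6$)
$k{\left(U,G \right)} = \frac{13}{5}$
$k{\left(13,-17 \right)} - w = \frac{13}{5} - -299 = \frac{13}{5} + 299 = \frac{1508}{5}$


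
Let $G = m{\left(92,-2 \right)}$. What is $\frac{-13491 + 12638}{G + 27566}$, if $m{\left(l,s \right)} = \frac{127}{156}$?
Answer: $- \frac{133068}{4300423} \approx -0.030943$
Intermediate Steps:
$m{\left(l,s \right)} = \frac{127}{156}$ ($m{\left(l,s \right)} = 127 \cdot \frac{1}{156} = \frac{127}{156}$)
$G = \frac{127}{156} \approx 0.8141$
$\frac{-13491 + 12638}{G + 27566} = \frac{-13491 + 12638}{\frac{127}{156} + 27566} = - \frac{853}{\frac{4300423}{156}} = \left(-853\right) \frac{156}{4300423} = - \frac{133068}{4300423}$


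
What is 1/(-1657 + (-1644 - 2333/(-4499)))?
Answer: -4499/14848866 ≈ -0.00030299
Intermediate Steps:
1/(-1657 + (-1644 - 2333/(-4499))) = 1/(-1657 + (-1644 - 2333*(-1/4499))) = 1/(-1657 + (-1644 + 2333/4499)) = 1/(-1657 - 7394023/4499) = 1/(-14848866/4499) = -4499/14848866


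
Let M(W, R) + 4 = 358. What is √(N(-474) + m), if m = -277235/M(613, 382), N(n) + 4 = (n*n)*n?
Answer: I*√13345804512438/354 ≈ 10320.0*I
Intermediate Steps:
M(W, R) = 354 (M(W, R) = -4 + 358 = 354)
N(n) = -4 + n³ (N(n) = -4 + (n*n)*n = -4 + n²*n = -4 + n³)
m = -277235/354 ≈ -783.15
√(N(-474) + m) = √((-4 + (-474)³) - 277235/354) = √((-4 - 106496424) - 277235/354) = √(-106496428 - 277235/354) = √(-37700012747/354) = I*√13345804512438/354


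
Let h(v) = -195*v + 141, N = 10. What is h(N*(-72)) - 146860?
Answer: -6319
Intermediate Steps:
h(v) = 141 - 195*v
h(N*(-72)) - 146860 = (141 - 1950*(-72)) - 146860 = (141 - 195*(-720)) - 146860 = (141 + 140400) - 146860 = 140541 - 146860 = -6319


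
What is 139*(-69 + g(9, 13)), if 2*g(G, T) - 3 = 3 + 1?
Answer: -18209/2 ≈ -9104.5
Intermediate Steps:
g(G, T) = 7/2 (g(G, T) = 3/2 + (3 + 1)/2 = 3/2 + (½)*4 = 3/2 + 2 = 7/2)
139*(-69 + g(9, 13)) = 139*(-69 + 7/2) = 139*(-131/2) = -18209/2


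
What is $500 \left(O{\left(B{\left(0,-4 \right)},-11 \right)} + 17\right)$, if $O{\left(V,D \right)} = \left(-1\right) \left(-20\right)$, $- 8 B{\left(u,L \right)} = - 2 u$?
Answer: $18500$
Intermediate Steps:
$B{\left(u,L \right)} = \frac{u}{4}$ ($B{\left(u,L \right)} = - \frac{\left(-2\right) u}{8} = \frac{u}{4}$)
$O{\left(V,D \right)} = 20$
$500 \left(O{\left(B{\left(0,-4 \right)},-11 \right)} + 17\right) = 500 \left(20 + 17\right) = 500 \cdot 37 = 18500$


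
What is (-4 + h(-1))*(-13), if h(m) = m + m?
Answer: 78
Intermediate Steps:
h(m) = 2*m
(-4 + h(-1))*(-13) = (-4 + 2*(-1))*(-13) = (-4 - 2)*(-13) = -6*(-13) = 78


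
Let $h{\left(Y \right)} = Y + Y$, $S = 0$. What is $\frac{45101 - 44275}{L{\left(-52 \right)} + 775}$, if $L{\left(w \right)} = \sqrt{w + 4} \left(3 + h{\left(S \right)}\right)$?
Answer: $\frac{640150}{601057} - \frac{9912 i \sqrt{3}}{601057} \approx 1.065 - 0.028563 i$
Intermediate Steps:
$h{\left(Y \right)} = 2 Y$
$L{\left(w \right)} = 3 \sqrt{4 + w}$ ($L{\left(w \right)} = \sqrt{w + 4} \left(3 + 2 \cdot 0\right) = \sqrt{4 + w} \left(3 + 0\right) = \sqrt{4 + w} 3 = 3 \sqrt{4 + w}$)
$\frac{45101 - 44275}{L{\left(-52 \right)} + 775} = \frac{45101 - 44275}{3 \sqrt{4 - 52} + 775} = \frac{826}{3 \sqrt{-48} + 775} = \frac{826}{3 \cdot 4 i \sqrt{3} + 775} = \frac{826}{12 i \sqrt{3} + 775} = \frac{826}{775 + 12 i \sqrt{3}}$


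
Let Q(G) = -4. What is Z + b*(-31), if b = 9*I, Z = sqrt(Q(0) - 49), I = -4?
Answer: 1116 + I*sqrt(53) ≈ 1116.0 + 7.2801*I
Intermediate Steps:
Z = I*sqrt(53) (Z = sqrt(-4 - 49) = sqrt(-53) = I*sqrt(53) ≈ 7.2801*I)
b = -36 (b = 9*(-4) = -36)
Z + b*(-31) = I*sqrt(53) - 36*(-31) = I*sqrt(53) + 1116 = 1116 + I*sqrt(53)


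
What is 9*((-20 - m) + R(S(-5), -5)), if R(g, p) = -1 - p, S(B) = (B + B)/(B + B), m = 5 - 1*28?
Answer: 63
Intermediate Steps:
m = -23 (m = 5 - 28 = -23)
S(B) = 1 (S(B) = (2*B)/((2*B)) = (2*B)*(1/(2*B)) = 1)
9*((-20 - m) + R(S(-5), -5)) = 9*((-20 - 1*(-23)) + (-1 - 1*(-5))) = 9*((-20 + 23) + (-1 + 5)) = 9*(3 + 4) = 9*7 = 63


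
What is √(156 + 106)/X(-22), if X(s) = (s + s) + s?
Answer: -√262/66 ≈ -0.24525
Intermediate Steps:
X(s) = 3*s (X(s) = 2*s + s = 3*s)
√(156 + 106)/X(-22) = √(156 + 106)/((3*(-22))) = √262/(-66) = √262*(-1/66) = -√262/66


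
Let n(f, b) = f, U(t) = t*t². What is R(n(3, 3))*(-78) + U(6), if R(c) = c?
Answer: -18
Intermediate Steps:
U(t) = t³
R(n(3, 3))*(-78) + U(6) = 3*(-78) + 6³ = -234 + 216 = -18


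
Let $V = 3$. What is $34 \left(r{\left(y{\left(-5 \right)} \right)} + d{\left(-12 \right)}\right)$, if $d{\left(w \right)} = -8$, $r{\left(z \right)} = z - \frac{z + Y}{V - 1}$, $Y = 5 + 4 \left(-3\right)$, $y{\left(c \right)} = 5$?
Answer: $-68$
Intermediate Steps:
$Y = -7$ ($Y = 5 - 12 = -7$)
$r{\left(z \right)} = \frac{7}{2} + \frac{z}{2}$ ($r{\left(z \right)} = z - \frac{z - 7}{3 - 1} = z - \frac{-7 + z}{2} = z - \left(-7 + z\right) \frac{1}{2} = z - \left(- \frac{7}{2} + \frac{z}{2}\right) = \frac{7}{2} + \frac{z}{2}$)
$34 \left(r{\left(y{\left(-5 \right)} \right)} + d{\left(-12 \right)}\right) = 34 \left(\left(\frac{7}{2} + \frac{1}{2} \cdot 5\right) - 8\right) = 34 \left(\left(\frac{7}{2} + \frac{5}{2}\right) - 8\right) = 34 \left(6 - 8\right) = 34 \left(-2\right) = -68$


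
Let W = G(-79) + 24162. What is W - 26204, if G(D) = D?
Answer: -2121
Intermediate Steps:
W = 24083 (W = -79 + 24162 = 24083)
W - 26204 = 24083 - 26204 = -2121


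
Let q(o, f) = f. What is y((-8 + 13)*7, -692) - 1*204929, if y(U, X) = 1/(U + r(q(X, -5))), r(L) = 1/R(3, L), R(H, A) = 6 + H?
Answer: -64757555/316 ≈ -2.0493e+5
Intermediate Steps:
r(L) = 1/9 (r(L) = 1/(6 + 3) = 1/9)
y(U, X) = 1/(1/9 + U) (y(U, X) = 1/(U + 1/9) = 1/(1/9 + U))
y((-8 + 13)*7, -692) - 1*204929 = 9/(1 + 9*((-8 + 13)*7)) - 1*204929 = 9/(1 + 9*(5*7)) - 204929 = 9/(1 + 9*35) - 204929 = 9/(1 + 315) - 204929 = 9/316 - 204929 = -64757555/316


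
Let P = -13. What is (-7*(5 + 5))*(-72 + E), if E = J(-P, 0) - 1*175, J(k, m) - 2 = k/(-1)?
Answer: 18060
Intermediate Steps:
J(k, m) = 2 - k (J(k, m) = 2 + k/(-1) = 2 + k*(-1) = 2 - k)
E = -186 (E = (2 - (-1)*(-13)) - 1*175 = (2 - 1*13) - 175 = (2 - 13) - 175 = -11 - 175 = -186)
(-7*(5 + 5))*(-72 + E) = (-7*(5 + 5))*(-72 - 186) = -7*10*(-258) = -70*(-258) = 18060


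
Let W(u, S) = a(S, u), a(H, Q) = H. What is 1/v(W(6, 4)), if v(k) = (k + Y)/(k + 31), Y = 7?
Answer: 35/11 ≈ 3.1818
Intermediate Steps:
W(u, S) = S
v(k) = (7 + k)/(31 + k) (v(k) = (k + 7)/(k + 31) = (7 + k)/(31 + k))
1/v(W(6, 4)) = 1/((7 + 4)/(31 + 4)) = 1/(11/35) = 35/11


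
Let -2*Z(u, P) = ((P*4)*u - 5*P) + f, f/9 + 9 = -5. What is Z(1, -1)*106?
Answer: 6625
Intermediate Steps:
f = -126 (f = -81 + 9*(-5) = -81 - 45 = -126)
Z(u, P) = 63 + 5*P/2 - 2*P*u (Z(u, P) = -(((P*4)*u - 5*P) - 126)/2 = -(((4*P)*u - 5*P) - 126)/2 = -((4*P*u - 5*P) - 126)/2 = -((-5*P + 4*P*u) - 126)/2 = -(-126 - 5*P + 4*P*u)/2 = 63 + 5*P/2 - 2*P*u)
Z(1, -1)*106 = (63 + (5/2)*(-1) - 2*(-1)*1)*106 = (63 - 5/2 + 2)*106 = (125/2)*106 = 6625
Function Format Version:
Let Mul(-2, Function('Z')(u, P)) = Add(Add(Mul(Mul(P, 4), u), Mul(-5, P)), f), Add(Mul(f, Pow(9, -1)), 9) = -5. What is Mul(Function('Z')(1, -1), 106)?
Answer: 6625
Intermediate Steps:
f = -126 (f = Add(-81, Mul(9, -5)) = Add(-81, -45) = -126)
Function('Z')(u, P) = Add(63, Mul(Rational(5, 2), P), Mul(-2, P, u)) (Function('Z')(u, P) = Mul(Rational(-1, 2), Add(Add(Mul(Mul(P, 4), u), Mul(-5, P)), -126)) = Mul(Rational(-1, 2), Add(Add(Mul(Mul(4, P), u), Mul(-5, P)), -126)) = Mul(Rational(-1, 2), Add(Add(Mul(4, P, u), Mul(-5, P)), -126)) = Mul(Rational(-1, 2), Add(Add(Mul(-5, P), Mul(4, P, u)), -126)) = Mul(Rational(-1, 2), Add(-126, Mul(-5, P), Mul(4, P, u))) = Add(63, Mul(Rational(5, 2), P), Mul(-2, P, u)))
Mul(Function('Z')(1, -1), 106) = Mul(Add(63, Mul(Rational(5, 2), -1), Mul(-2, -1, 1)), 106) = Mul(Add(63, Rational(-5, 2), 2), 106) = Mul(Rational(125, 2), 106) = 6625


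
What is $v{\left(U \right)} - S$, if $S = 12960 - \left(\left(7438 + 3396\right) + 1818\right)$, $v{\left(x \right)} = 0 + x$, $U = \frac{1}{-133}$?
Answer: $- \frac{40965}{133} \approx -308.01$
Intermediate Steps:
$U = - \frac{1}{133} \approx -0.0075188$
$v{\left(x \right)} = x$
$S = 308$ ($S = 12960 - \left(10834 + 1818\right) = 12960 - 12652 = 308$)
$v{\left(U \right)} - S = - \frac{1}{133} - 308 = - \frac{40965}{133}$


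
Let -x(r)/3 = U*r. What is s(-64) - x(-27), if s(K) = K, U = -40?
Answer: 3176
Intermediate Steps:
x(r) = 120*r (x(r) = -(-120)*r = 120*r)
s(-64) - x(-27) = -64 - 120*(-27) = -64 - 1*(-3240) = -64 + 3240 = 3176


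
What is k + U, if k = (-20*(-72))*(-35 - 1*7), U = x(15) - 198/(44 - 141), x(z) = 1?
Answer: -5866265/97 ≈ -60477.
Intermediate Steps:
U = 295/97 (U = 1 - 198/(44 - 141) = 1 - 198/(-97) = 1 - 198*(-1/97) = 1 + 198/97 = 295/97 ≈ 3.0412)
k = -60480 (k = 1440*(-35 - 7) = 1440*(-42) = -60480)
k + U = -60480 + 295/97 = -5866265/97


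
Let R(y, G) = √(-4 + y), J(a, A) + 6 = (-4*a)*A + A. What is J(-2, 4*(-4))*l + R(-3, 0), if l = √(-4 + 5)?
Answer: -150 + I*√7 ≈ -150.0 + 2.6458*I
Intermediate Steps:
l = 1 (l = √1 = 1)
J(a, A) = -6 + A - 4*A*a (J(a, A) = -6 + ((-4*a)*A + A) = -6 + (-4*A*a + A) = -6 + (A - 4*A*a) = -6 + A - 4*A*a)
J(-2, 4*(-4))*l + R(-3, 0) = (-6 + 4*(-4) - 4*4*(-4)*(-2))*1 + √(-4 - 3) = (-6 - 16 - 4*(-16)*(-2))*1 + √(-7) = (-6 - 16 - 128)*1 + I*√7 = -150*1 + I*√7 = -150 + I*√7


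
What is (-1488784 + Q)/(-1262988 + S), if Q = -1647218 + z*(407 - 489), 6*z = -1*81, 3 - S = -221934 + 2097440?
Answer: 3134895/3138491 ≈ 0.99885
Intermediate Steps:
S = -1875503 (S = 3 - (-221934 + 2097440) = 3 - 1*1875506 = 3 - 1875506 = -1875503)
z = -27/2 (z = (-1*81)/6 = (⅙)*(-81) = -27/2 ≈ -13.500)
Q = -1646111 (Q = -1647218 - 27*(407 - 489)/2 = -1647218 - 27/2*(-82) = -1647218 + 1107 = -1646111)
(-1488784 + Q)/(-1262988 + S) = (-1488784 - 1646111)/(-1262988 - 1875503) = -3134895/(-3138491) = -3134895*(-1/3138491) = 3134895/3138491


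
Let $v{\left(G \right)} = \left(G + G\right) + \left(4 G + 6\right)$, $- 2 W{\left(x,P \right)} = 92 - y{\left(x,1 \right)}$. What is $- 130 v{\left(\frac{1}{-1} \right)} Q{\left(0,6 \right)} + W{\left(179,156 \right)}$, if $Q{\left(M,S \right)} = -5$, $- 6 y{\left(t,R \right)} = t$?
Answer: $- \frac{731}{12} \approx -60.917$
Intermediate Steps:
$y{\left(t,R \right)} = - \frac{t}{6}$
$W{\left(x,P \right)} = -46 - \frac{x}{12}$ ($W{\left(x,P \right)} = - \frac{92 - - \frac{x}{6}}{2} = - \frac{92 + \frac{x}{6}}{2} = -46 - \frac{x}{12}$)
$v{\left(G \right)} = 6 + 6 G$ ($v{\left(G \right)} = 2 G + \left(6 + 4 G\right) = 6 + 6 G$)
$- 130 v{\left(\frac{1}{-1} \right)} Q{\left(0,6 \right)} + W{\left(179,156 \right)} = - 130 \left(6 + \frac{6}{-1}\right) \left(-5\right) - \frac{731}{12} = - 130 \left(6 + 6 \left(-1\right)\right) \left(-5\right) - \frac{731}{12} = - 130 \left(6 - 6\right) \left(-5\right) - \frac{731}{12} = - 130 \cdot 0 \left(-5\right) - \frac{731}{12} = \left(-130\right) 0 - \frac{731}{12} = 0 - \frac{731}{12} = - \frac{731}{12}$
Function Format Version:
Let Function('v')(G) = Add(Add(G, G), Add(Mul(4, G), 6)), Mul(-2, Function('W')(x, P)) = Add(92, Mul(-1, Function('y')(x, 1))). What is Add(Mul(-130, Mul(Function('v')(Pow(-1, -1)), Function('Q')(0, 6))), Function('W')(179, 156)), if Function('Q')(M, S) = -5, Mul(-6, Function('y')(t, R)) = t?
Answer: Rational(-731, 12) ≈ -60.917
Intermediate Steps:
Function('y')(t, R) = Mul(Rational(-1, 6), t)
Function('W')(x, P) = Add(-46, Mul(Rational(-1, 12), x)) (Function('W')(x, P) = Mul(Rational(-1, 2), Add(92, Mul(-1, Mul(Rational(-1, 6), x)))) = Mul(Rational(-1, 2), Add(92, Mul(Rational(1, 6), x))) = Add(-46, Mul(Rational(-1, 12), x)))
Function('v')(G) = Add(6, Mul(6, G)) (Function('v')(G) = Add(Mul(2, G), Add(6, Mul(4, G))) = Add(6, Mul(6, G)))
Add(Mul(-130, Mul(Function('v')(Pow(-1, -1)), Function('Q')(0, 6))), Function('W')(179, 156)) = Add(Mul(-130, Mul(Add(6, Mul(6, Pow(-1, -1))), -5)), Add(-46, Mul(Rational(-1, 12), 179))) = Add(Mul(-130, Mul(Add(6, Mul(6, -1)), -5)), Add(-46, Rational(-179, 12))) = Add(Mul(-130, Mul(Add(6, -6), -5)), Rational(-731, 12)) = Add(Mul(-130, Mul(0, -5)), Rational(-731, 12)) = Add(Mul(-130, 0), Rational(-731, 12)) = Add(0, Rational(-731, 12)) = Rational(-731, 12)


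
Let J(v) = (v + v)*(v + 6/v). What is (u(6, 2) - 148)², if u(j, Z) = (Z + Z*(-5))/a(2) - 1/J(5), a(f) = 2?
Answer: 88830625/3844 ≈ 23109.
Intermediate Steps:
J(v) = 2*v*(v + 6/v) (J(v) = (2*v)*(v + 6/v) = 2*v*(v + 6/v))
u(j, Z) = -1/62 - 2*Z (u(j, Z) = (Z + Z*(-5))/2 - 1/(12 + 2*5²) = (Z - 5*Z)*(½) - 1/(12 + 2*25) = -4*Z*(½) - 1/(12 + 50) = -2*Z - 1/62 = -1/62 - 2*Z)
(u(6, 2) - 148)² = ((-1/62 - 2*2) - 148)² = ((-1/62 - 4) - 148)² = (-249/62 - 148)² = (-9425/62)² = 88830625/3844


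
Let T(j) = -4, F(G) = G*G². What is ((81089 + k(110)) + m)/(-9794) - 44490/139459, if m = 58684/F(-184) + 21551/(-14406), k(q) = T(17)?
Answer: -131736643675283756441/15321932293850988288 ≈ -8.5979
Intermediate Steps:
F(G) = G³
k(q) = -4
m = -16887180301/11217779328 (m = 58684/((-184)³) + 21551/(-14406) = 58684/(-6229504) + 21551*(-1/14406) = 58684*(-1/6229504) - 21551/14406 = -14671/1557376 - 21551/14406 = -16887180301/11217779328 ≈ -1.5054)
((81089 + k(110)) + m)/(-9794) - 44490/139459 = ((81089 - 4) - 16887180301/11217779328)/(-9794) - 44490/139459 = (81085 - 16887180301/11217779328)*(-1/9794) - 44490*1/139459 = (909576749630579/11217779328)*(-1/9794) - 44490/139459 = -909576749630579/109866930738432 - 44490/139459 = -131736643675283756441/15321932293850988288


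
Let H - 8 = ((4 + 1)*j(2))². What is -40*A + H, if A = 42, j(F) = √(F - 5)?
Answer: -1747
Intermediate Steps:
j(F) = √(-5 + F)
H = -67 (H = 8 + ((4 + 1)*√(-5 + 2))² = 8 + (5*√(-3))² = 8 + (5*(I*√3))² = 8 + (5*I*√3)² = 8 - 75 = -67)
-40*A + H = -40*42 - 67 = -1680 - 67 = -1747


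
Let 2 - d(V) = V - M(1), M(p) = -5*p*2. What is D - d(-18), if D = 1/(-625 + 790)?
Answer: -1649/165 ≈ -9.9939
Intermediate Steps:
M(p) = -10*p
D = 1/165 ≈ 0.0060606
d(V) = -8 - V (d(V) = 2 - (V - (-10)) = 2 - (V - 1*(-10)) = 2 - (V + 10) = 2 - (10 + V) = 2 + (-10 - V) = -8 - V)
D - d(-18) = 1/165 - (-8 - 1*(-18)) = 1/165 - (-8 + 18) = 1/165 - 1*10 = 1/165 - 10 = -1649/165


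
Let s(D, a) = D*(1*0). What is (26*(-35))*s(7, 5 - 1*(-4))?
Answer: 0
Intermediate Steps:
s(D, a) = 0 (s(D, a) = D*0 = 0)
(26*(-35))*s(7, 5 - 1*(-4)) = (26*(-35))*0 = -910*0 = 0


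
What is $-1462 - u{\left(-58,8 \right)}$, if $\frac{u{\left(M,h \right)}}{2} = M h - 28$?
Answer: $-478$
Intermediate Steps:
$u{\left(M,h \right)} = -56 + 2 M h$ ($u{\left(M,h \right)} = 2 \left(M h - 28\right) = 2 \left(-28 + M h\right) = -56 + 2 M h$)
$-1462 - u{\left(-58,8 \right)} = -1462 - \left(-56 + 2 \left(-58\right) 8\right) = -1462 - \left(-56 - 928\right) = -1462 - -984 = -1462 + 984 = -478$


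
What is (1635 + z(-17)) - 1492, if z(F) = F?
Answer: 126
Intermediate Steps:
(1635 + z(-17)) - 1492 = (1635 - 17) - 1492 = 1618 - 1492 = 126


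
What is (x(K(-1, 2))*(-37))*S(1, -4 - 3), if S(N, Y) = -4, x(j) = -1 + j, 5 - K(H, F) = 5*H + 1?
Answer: 1184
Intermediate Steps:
K(H, F) = 4 - 5*H (K(H, F) = 5 - (5*H + 1) = 5 - (1 + 5*H) = 5 + (-1 - 5*H) = 4 - 5*H)
(x(K(-1, 2))*(-37))*S(1, -4 - 3) = ((-1 + (4 - 5*(-1)))*(-37))*(-4) = ((-1 + (4 + 5))*(-37))*(-4) = ((-1 + 9)*(-37))*(-4) = (8*(-37))*(-4) = -296*(-4) = 1184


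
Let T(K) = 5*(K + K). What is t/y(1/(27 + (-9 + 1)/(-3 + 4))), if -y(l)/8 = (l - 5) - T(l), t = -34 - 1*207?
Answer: -4579/832 ≈ -5.5036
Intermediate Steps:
T(K) = 10*K (T(K) = 5*(2*K) = 10*K)
t = -241 (t = -34 - 207 = -241)
y(l) = 40 + 72*l (y(l) = -8*((l - 5) - 10*l) = -8*((-5 + l) - 10*l) = -8*(-5 - 9*l) = 40 + 72*l)
t/y(1/(27 + (-9 + 1)/(-3 + 4))) = -241/(40 + 72/(27 + (-9 + 1)/(-3 + 4))) = -241/(40 + 72/(27 - 8/1)) = -241/(40 + 72/(27 - 8*1)) = -241/(40 + 72/(27 - 8)) = -241/(40 + 72/19) = -241/832/19 = -241*19/832 = -4579/832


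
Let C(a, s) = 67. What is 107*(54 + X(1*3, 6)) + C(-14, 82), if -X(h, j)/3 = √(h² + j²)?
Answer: 5845 - 963*√5 ≈ 3691.7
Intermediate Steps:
X(h, j) = -3*√(h² + j²)
107*(54 + X(1*3, 6)) + C(-14, 82) = 107*(54 - 3*√((1*3)² + 6²)) + 67 = 107*(54 - 3*√(3² + 36)) + 67 = 107*(54 - 3*√(9 + 36)) + 67 = 107*(54 - 9*√5) + 67 = (5778 - 963*√5) + 67 = 5845 - 963*√5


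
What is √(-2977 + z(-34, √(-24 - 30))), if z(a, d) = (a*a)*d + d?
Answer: √(-2977 + 3471*I*√6) ≈ 54.915 + 77.412*I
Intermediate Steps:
z(a, d) = d + d*a² (z(a, d) = a²*d + d = d*a² + d = d + d*a²)
√(-2977 + z(-34, √(-24 - 30))) = √(-2977 + √(-24 - 30)*(1 + (-34)²)) = √(-2977 + √(-54)*(1 + 1156)) = √(-2977 + (3*I*√6)*1157) = √(-2977 + 3471*I*√6)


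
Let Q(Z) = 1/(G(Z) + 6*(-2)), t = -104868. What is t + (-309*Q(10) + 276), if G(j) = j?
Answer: -208875/2 ≈ -1.0444e+5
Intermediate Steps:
Q(Z) = 1/(-12 + Z) (Q(Z) = 1/(Z + 6*(-2)) = 1/(Z - 12) = 1/(-12 + Z))
t + (-309*Q(10) + 276) = -104868 + (-309/(-12 + 10) + 276) = -104868 + (-309/(-2) + 276) = -104868 + (-309*(-½) + 276) = -104868 + (309/2 + 276) = -104868 + 861/2 = -208875/2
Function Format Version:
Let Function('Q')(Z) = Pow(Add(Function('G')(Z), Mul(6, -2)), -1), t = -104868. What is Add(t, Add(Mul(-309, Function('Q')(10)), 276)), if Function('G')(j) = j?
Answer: Rational(-208875, 2) ≈ -1.0444e+5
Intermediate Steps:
Function('Q')(Z) = Pow(Add(-12, Z), -1) (Function('Q')(Z) = Pow(Add(Z, Mul(6, -2)), -1) = Pow(Add(Z, -12), -1) = Pow(Add(-12, Z), -1))
Add(t, Add(Mul(-309, Function('Q')(10)), 276)) = Add(-104868, Add(Mul(-309, Pow(Add(-12, 10), -1)), 276)) = Add(-104868, Add(Mul(-309, Pow(-2, -1)), 276)) = Add(-104868, Add(Mul(-309, Rational(-1, 2)), 276)) = Add(-104868, Add(Rational(309, 2), 276)) = Add(-104868, Rational(861, 2)) = Rational(-208875, 2)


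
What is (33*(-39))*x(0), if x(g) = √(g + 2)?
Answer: -1287*√2 ≈ -1820.1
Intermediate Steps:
x(g) = √(2 + g)
(33*(-39))*x(0) = (33*(-39))*√(2 + 0) = -1287*√2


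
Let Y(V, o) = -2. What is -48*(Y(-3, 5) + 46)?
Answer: -2112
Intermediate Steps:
-48*(Y(-3, 5) + 46) = -48*(-2 + 46) = -48*44 = -2112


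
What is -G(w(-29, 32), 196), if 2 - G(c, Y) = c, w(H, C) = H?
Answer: -31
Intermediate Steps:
G(c, Y) = 2 - c
-G(w(-29, 32), 196) = -(2 - 1*(-29)) = -(2 + 29) = -1*31 = -31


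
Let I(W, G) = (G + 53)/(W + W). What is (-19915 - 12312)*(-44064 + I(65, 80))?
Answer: 14200175573/10 ≈ 1.4200e+9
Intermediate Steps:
I(W, G) = (53 + G)/(2*W) (I(W, G) = (53 + G)/((2*W)) = (53 + G)*(1/(2*W)) = (53 + G)/(2*W))
(-19915 - 12312)*(-44064 + I(65, 80)) = (-19915 - 12312)*(-44064 + (1/2)*(53 + 80)/65) = -32227*(-44064 + (1/2)*(1/65)*133) = -32227*(-44064 + 133/130) = -32227*(-5728187/130) = 14200175573/10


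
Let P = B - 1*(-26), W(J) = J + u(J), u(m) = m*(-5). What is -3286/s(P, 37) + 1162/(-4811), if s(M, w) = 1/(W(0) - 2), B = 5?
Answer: 31616730/4811 ≈ 6571.8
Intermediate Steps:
u(m) = -5*m
W(J) = -4*J (W(J) = J - 5*J = -4*J)
P = 31 (P = 5 - 1*(-26) = 5 + 26 = 31)
s(M, w) = -1/2 (s(M, w) = 1/(-4*0 - 2) = 1/(0 - 2) = 1/(-2) = -1/2)
-3286/s(P, 37) + 1162/(-4811) = -3286/(-1/2) + 1162/(-4811) = -3286*(-2) + 1162*(-1/4811) = 6572 - 1162/4811 = 31616730/4811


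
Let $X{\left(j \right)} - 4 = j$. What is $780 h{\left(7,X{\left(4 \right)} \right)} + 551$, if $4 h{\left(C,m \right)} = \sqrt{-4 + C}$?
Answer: $551 + 195 \sqrt{3} \approx 888.75$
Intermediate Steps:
$X{\left(j \right)} = 4 + j$
$h{\left(C,m \right)} = \frac{\sqrt{-4 + C}}{4}$
$780 h{\left(7,X{\left(4 \right)} \right)} + 551 = 780 \frac{\sqrt{-4 + 7}}{4} + 551 = 780 \frac{\sqrt{3}}{4} + 551 = 195 \sqrt{3} + 551 = 551 + 195 \sqrt{3}$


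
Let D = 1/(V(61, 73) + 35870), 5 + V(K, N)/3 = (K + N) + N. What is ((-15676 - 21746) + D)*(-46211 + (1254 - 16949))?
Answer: 42250995772063/18238 ≈ 2.3166e+9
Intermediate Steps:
V(K, N) = -15 + 3*K + 6*N (V(K, N) = -15 + 3*((K + N) + N) = -15 + 3*(K + 2*N) = -15 + (3*K + 6*N) = -15 + 3*K + 6*N)
D = 1/36476 (D = 1/((-15 + 3*61 + 6*73) + 35870) = 1/((-15 + 183 + 438) + 35870) = 1/(606 + 35870) = 1/36476 ≈ 2.7415e-5)
((-15676 - 21746) + D)*(-46211 + (1254 - 16949)) = ((-15676 - 21746) + 1/36476)*(-46211 + (1254 - 16949)) = (-37422 + 1/36476)*(-46211 - 15695) = -1365004871/36476*(-61906) = 42250995772063/18238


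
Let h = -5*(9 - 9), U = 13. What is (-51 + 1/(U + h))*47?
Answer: -31114/13 ≈ -2393.4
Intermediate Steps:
h = 0 (h = -5*0 = 0)
(-51 + 1/(U + h))*47 = (-51 + 1/(13 + 0))*47 = (-51 + 1/13)*47 = -662/13*47 = -31114/13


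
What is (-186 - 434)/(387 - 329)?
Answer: -310/29 ≈ -10.690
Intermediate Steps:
(-186 - 434)/(387 - 329) = -620/58 = -620*1/58 = -310/29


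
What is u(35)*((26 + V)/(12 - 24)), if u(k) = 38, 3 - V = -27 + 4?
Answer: -494/3 ≈ -164.67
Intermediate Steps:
V = 26 (V = 3 - (-27 + 4) = 3 - 1*(-23) = 3 + 23 = 26)
u(35)*((26 + V)/(12 - 24)) = 38*((26 + 26)/(12 - 24)) = 38*(52/(-12)) = 38*(52*(-1/12)) = 38*(-13/3) = -494/3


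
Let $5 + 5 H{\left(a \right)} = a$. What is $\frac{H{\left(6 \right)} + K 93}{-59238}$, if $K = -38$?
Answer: $\frac{17669}{296190} \approx 0.059654$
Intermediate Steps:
$H{\left(a \right)} = -1 + \frac{a}{5}$
$\frac{H{\left(6 \right)} + K 93}{-59238} = \frac{\left(-1 + \frac{1}{5} \cdot 6\right) - 3534}{-59238} = \left(\left(-1 + \frac{6}{5}\right) - 3534\right) \left(- \frac{1}{59238}\right) = \left(\frac{1}{5} - 3534\right) \left(- \frac{1}{59238}\right) = \left(- \frac{17669}{5}\right) \left(- \frac{1}{59238}\right) = \frac{17669}{296190}$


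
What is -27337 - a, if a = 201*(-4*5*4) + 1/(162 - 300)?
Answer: -1553465/138 ≈ -11257.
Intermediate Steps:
a = -2219041/138 (a = 201*(-20*4) + 1/(-138) = 201*(-80) - 1/138 = -16080 - 1/138 = -2219041/138 ≈ -16080.)
-27337 - a = -27337 - 1*(-2219041/138) = -27337 + 2219041/138 = -1553465/138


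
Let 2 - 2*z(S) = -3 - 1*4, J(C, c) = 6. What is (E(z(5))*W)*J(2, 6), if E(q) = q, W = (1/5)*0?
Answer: 0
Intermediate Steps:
z(S) = 9/2 (z(S) = 1 - (-3 - 1*4)/2 = 1 - (-3 - 4)/2 = 1 - 1/2*(-7) = 1 + 7/2 = 9/2)
W = 0 (W = (1*(1/5))*0 = (1/5)*0 = 0)
(E(z(5))*W)*J(2, 6) = ((9/2)*0)*6 = 0*6 = 0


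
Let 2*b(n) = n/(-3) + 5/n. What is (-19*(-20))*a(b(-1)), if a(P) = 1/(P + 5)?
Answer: 285/2 ≈ 142.50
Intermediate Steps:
b(n) = -n/6 + 5/(2*n) (b(n) = (n/(-3) + 5/n)/2 = (n*(-1/3) + 5/n)/2 = (-n/3 + 5/n)/2 = (5/n - n/3)/2 = -n/6 + 5/(2*n))
a(P) = 1/(5 + P)
(-19*(-20))*a(b(-1)) = (-19*(-20))/(5 + (1/6)*(15 - 1*(-1)**2)/(-1)) = 380/(5 + (1/6)*(-1)*(15 - 1*1)) = 380/(5 + (1/6)*(-1)*(15 - 1)) = 380/(5 + (1/6)*(-1)*14) = 380/(5 - 7/3) = 380/(8/3) = 380*(3/8) = 285/2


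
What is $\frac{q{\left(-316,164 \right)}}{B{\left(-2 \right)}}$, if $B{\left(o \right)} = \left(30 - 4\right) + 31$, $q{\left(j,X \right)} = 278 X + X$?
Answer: $\frac{15252}{19} \approx 802.74$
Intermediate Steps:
$q{\left(j,X \right)} = 279 X$
$B{\left(o \right)} = 57$ ($B{\left(o \right)} = 26 + 31 = 57$)
$\frac{q{\left(-316,164 \right)}}{B{\left(-2 \right)}} = \frac{279 \cdot 164}{57} = 45756 \cdot \frac{1}{57} = \frac{15252}{19}$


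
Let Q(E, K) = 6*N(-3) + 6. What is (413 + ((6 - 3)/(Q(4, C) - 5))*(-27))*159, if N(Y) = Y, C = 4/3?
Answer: 1129218/17 ≈ 66425.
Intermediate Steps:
C = 4/3 (C = 4*(1/3) = 4/3 ≈ 1.3333)
Q(E, K) = -12 (Q(E, K) = 6*(-3) + 6 = -18 + 6 = -12)
(413 + ((6 - 3)/(Q(4, C) - 5))*(-27))*159 = (413 + ((6 - 3)/(-12 - 5))*(-27))*159 = (413 + (3/(-17))*(-27))*159 = (413 + (3*(-1/17))*(-27))*159 = (413 - 3/17*(-27))*159 = (413 + 81/17)*159 = (7102/17)*159 = 1129218/17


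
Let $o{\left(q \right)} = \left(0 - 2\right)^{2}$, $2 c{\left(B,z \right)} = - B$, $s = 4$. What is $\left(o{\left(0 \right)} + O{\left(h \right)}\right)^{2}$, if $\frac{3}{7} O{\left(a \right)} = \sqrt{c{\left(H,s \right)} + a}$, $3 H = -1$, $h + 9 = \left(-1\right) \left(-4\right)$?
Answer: $- \frac{557}{54} + \frac{28 i \sqrt{174}}{9} \approx -10.315 + 41.038 i$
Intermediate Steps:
$h = -5$ ($h = -9 - -4 = -9 + 4 = -5$)
$H = - \frac{1}{3}$ ($H = \frac{1}{3} \left(-1\right) = - \frac{1}{3} \approx -0.33333$)
$c{\left(B,z \right)} = - \frac{B}{2}$ ($c{\left(B,z \right)} = \frac{\left(-1\right) B}{2} = - \frac{B}{2}$)
$o{\left(q \right)} = 4$ ($o{\left(q \right)} = \left(-2\right)^{2} = 4$)
$O{\left(a \right)} = \frac{7 \sqrt{\frac{1}{6} + a}}{3}$ ($O{\left(a \right)} = \frac{7 \sqrt{\left(- \frac{1}{2}\right) \left(- \frac{1}{3}\right) + a}}{3} = \frac{7 \sqrt{\frac{1}{6} + a}}{3}$)
$\left(o{\left(0 \right)} + O{\left(h \right)}\right)^{2} = \left(4 + \frac{7 \sqrt{6 + 36 \left(-5\right)}}{18}\right)^{2} = \left(4 + \frac{7 \sqrt{6 - 180}}{18}\right)^{2} = \left(4 + \frac{7 \sqrt{-174}}{18}\right)^{2} = \left(4 + \frac{7 i \sqrt{174}}{18}\right)^{2}$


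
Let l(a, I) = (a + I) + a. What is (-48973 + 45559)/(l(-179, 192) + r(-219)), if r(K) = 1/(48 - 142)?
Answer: 320916/15605 ≈ 20.565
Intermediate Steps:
r(K) = -1/94 (r(K) = 1/(-94) = -1/94)
l(a, I) = I + 2*a (l(a, I) = (I + a) + a = I + 2*a)
(-48973 + 45559)/(l(-179, 192) + r(-219)) = (-48973 + 45559)/((192 + 2*(-179)) - 1/94) = -3414/((192 - 358) - 1/94) = -3414/(-166 - 1/94) = -3414/(-15605/94) = -3414*(-94/15605) = 320916/15605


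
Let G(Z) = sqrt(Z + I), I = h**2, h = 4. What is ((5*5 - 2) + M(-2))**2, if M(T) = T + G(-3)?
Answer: (21 + sqrt(13))**2 ≈ 605.43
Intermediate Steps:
I = 16 (I = 4**2 = 16)
G(Z) = sqrt(16 + Z) (G(Z) = sqrt(Z + 16) = sqrt(16 + Z))
M(T) = T + sqrt(13) (M(T) = T + sqrt(16 - 3) = T + sqrt(13))
((5*5 - 2) + M(-2))**2 = ((5*5 - 2) + (-2 + sqrt(13)))**2 = ((25 - 2) + (-2 + sqrt(13)))**2 = (23 + (-2 + sqrt(13)))**2 = (21 + sqrt(13))**2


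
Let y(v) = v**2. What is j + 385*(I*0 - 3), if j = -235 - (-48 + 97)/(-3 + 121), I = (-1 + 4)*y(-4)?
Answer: -164069/118 ≈ -1390.4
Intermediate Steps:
I = 48 (I = (-1 + 4)*(-4)**2 = 3*16 = 48)
j = -27779/118 (j = -235 - 49/118 = -27779/118 ≈ -235.42)
j + 385*(I*0 - 3) = -27779/118 + 385*(48*0 - 3) = -27779/118 + 385*(0 - 3) = -27779/118 + 385*(-3) = -27779/118 - 1155 = -164069/118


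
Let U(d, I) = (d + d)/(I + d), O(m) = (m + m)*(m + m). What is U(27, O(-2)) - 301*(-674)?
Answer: 8723636/43 ≈ 2.0288e+5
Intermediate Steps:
O(m) = 4*m² (O(m) = (2*m)*(2*m) = 4*m²)
U(d, I) = 2*d/(I + d) (U(d, I) = (2*d)/(I + d) = 2*d/(I + d))
U(27, O(-2)) - 301*(-674) = 2*27/(4*(-2)² + 27) - 301*(-674) = 2*27/(4*4 + 27) + 202874 = 2*27/(16 + 27) + 202874 = 2*27/43 + 202874 = 2*27*(1/43) + 202874 = 54/43 + 202874 = 8723636/43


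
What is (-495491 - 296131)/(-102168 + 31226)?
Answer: 395811/35471 ≈ 11.159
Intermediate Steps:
(-495491 - 296131)/(-102168 + 31226) = -791622/(-70942) = -791622*(-1/70942) = 395811/35471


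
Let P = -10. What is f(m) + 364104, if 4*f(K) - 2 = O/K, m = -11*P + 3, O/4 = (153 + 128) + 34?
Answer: 82288247/226 ≈ 3.6411e+5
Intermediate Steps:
O = 1260 (O = 4*((153 + 128) + 34) = 4*(281 + 34) = 4*315 = 1260)
m = 113 (m = -11*(-10) + 3 = 110 + 3 = 113)
f(K) = ½ + 315/K (f(K) = ½ + (1260/K)/4 = ½ + 315/K)
f(m) + 364104 = (½)*(630 + 113)/113 + 364104 = (½)*(1/113)*743 + 364104 = 743/226 + 364104 = 82288247/226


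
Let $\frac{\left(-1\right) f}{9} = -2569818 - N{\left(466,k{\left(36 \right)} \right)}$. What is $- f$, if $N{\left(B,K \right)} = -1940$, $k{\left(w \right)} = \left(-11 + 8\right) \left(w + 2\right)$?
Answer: $-23110902$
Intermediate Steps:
$k{\left(w \right)} = -6 - 3 w$ ($k{\left(w \right)} = - 3 \left(2 + w\right) = -6 - 3 w$)
$f = 23110902$ ($f = - 9 \left(-2569818 - -1940\right) = - 9 \left(-2569818 + 1940\right) = \left(-9\right) \left(-2567878\right) = 23110902$)
$- f = \left(-1\right) 23110902 = -23110902$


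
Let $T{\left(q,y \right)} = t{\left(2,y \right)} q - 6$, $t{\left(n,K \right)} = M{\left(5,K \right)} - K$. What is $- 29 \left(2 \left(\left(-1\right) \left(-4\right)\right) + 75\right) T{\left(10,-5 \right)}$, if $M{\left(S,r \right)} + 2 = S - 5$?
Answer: $-57768$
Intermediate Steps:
$M{\left(S,r \right)} = -7 + S$ ($M{\left(S,r \right)} = -2 + \left(S - 5\right) = -2 + \left(-5 + S\right) = -7 + S$)
$t{\left(n,K \right)} = -2 - K$ ($t{\left(n,K \right)} = \left(-7 + 5\right) - K = -2 - K$)
$T{\left(q,y \right)} = -6 + q \left(-2 - y\right)$ ($T{\left(q,y \right)} = \left(-2 - y\right) q - 6 = q \left(-2 - y\right) - 6 = -6 + q \left(-2 - y\right)$)
$- 29 \left(2 \left(\left(-1\right) \left(-4\right)\right) + 75\right) T{\left(10,-5 \right)} = - 29 \left(2 \left(\left(-1\right) \left(-4\right)\right) + 75\right) \left(-6 - 10 \left(2 - 5\right)\right) = - 29 \left(2 \cdot 4 + 75\right) \left(-6 - 10 \left(-3\right)\right) = - 29 \left(8 + 75\right) \left(-6 + 30\right) = - 29 \cdot 83 \cdot 24 = \left(-29\right) 1992 = -57768$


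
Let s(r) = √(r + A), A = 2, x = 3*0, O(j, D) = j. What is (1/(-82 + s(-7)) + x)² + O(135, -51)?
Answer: 2*(11070*√5 + 453533*I)/(164*√5 + 6719*I) ≈ 135.0 + 8.0988e-6*I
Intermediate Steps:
x = 0
s(r) = √(2 + r) (s(r) = √(r + 2) = √(2 + r))
(1/(-82 + s(-7)) + x)² + O(135, -51) = (1/(-82 + √(2 - 7)) + 0)² + 135 = (1/(-82 + √(-5)) + 0)² + 135 = (1/(-82 + I*√5) + 0)² + 135 = (1/(-82 + I*√5))² + 135 = (-82 + I*√5)⁻² + 135 = 135 + (-82 + I*√5)⁻²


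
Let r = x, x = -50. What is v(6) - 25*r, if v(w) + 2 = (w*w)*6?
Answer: 1464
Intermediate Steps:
v(w) = -2 + 6*w² (v(w) = -2 + (w*w)*6 = -2 + w²*6 = -2 + 6*w²)
r = -50
v(6) - 25*r = (-2 + 6*6²) - 25*(-50) = (-2 + 6*36) + 1250 = (-2 + 216) + 1250 = 214 + 1250 = 1464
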